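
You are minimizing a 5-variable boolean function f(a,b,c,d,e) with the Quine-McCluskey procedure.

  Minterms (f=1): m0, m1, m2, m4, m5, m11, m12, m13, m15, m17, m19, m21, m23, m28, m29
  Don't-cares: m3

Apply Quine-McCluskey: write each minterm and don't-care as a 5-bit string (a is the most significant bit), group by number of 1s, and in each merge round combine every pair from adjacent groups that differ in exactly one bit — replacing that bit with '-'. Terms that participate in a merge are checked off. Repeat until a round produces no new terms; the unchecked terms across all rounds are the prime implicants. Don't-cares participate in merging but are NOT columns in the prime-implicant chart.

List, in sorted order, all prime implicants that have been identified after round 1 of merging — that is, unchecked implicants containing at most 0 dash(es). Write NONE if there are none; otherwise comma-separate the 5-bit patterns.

size-2^0 implicants → 00000(✓)  00001(✓)  00010(✓)  00011(✓)  00100(✓)  00101(✓)  01011(✓)  01100(✓)  01101(✓)  01111(✓)  10001(✓)  10011(✓)  10101(✓)  10111(✓)  11100(✓)  11101(✓)
size-2^1 implicants → -0001(✓)  -0011(✓)  -0101(✓)  -1100(✓)  -1101(✓)  0-011  0-100(✓)  0-101(✓)  00-00(✓)  00-01(✓)  000-0(✓)  000-1(✓)  0000-(✓)  0001-(✓)  0010-(✓)  01-11  011-1  0110-(✓)  1-101(✓)  10-01(✓)  10-11(✓)  100-1(✓)  101-1(✓)  1110-(✓)
size-2^2 implicants → --101  -0-01  -00-1  -110-  0-10-  00-0-  000--  10--1
Unchecked terms (primes): --101, -0-01, -00-1, -110-, 0-011, 0-10-, 00-0-, 000--, 01-11, 011-1, 10--1

NONE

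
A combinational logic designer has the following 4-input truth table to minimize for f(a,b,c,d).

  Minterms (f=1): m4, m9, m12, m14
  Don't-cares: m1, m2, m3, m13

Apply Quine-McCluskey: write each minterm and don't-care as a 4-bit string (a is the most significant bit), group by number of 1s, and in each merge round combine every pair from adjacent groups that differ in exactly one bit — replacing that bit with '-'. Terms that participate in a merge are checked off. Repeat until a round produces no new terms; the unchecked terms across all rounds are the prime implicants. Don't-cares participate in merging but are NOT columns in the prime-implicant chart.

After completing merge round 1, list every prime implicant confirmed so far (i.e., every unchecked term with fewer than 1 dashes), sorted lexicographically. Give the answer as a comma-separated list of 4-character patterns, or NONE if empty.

NONE

size-2^0 implicants → 0001(✓)  0010(✓)  0011(✓)  0100(✓)  1001(✓)  1100(✓)  1101(✓)  1110(✓)
size-2^1 implicants → -001  -100  00-1  001-  1-01  11-0  110-
Unchecked terms (primes): -001, -100, 00-1, 001-, 1-01, 11-0, 110-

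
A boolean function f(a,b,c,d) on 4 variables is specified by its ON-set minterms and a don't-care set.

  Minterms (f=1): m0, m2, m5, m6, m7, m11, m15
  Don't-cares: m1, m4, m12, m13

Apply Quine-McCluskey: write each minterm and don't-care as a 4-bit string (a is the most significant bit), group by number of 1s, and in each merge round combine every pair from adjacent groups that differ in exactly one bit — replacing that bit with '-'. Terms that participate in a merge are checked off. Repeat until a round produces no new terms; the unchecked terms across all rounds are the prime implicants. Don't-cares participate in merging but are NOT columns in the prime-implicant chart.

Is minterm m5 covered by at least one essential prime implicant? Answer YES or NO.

size-2^0 implicants → 0000(✓)  0001(✓)  0010(✓)  0100(✓)  0101(✓)  0110(✓)  0111(✓)  1011(✓)  1100(✓)  1101(✓)  1111(✓)
size-2^1 implicants → -100(✓)  -101(✓)  -111(✓)  0-00(✓)  0-01(✓)  0-10(✓)  00-0(✓)  000-(✓)  01-0(✓)  01-1(✓)  010-(✓)  011-(✓)  1-11  11-1(✓)  110-(✓)
size-2^2 implicants → -1-1  -10-  0--0  0-0-  01--
Unchecked terms (primes): -1-1, -10-, 0--0, 0-0-, 01--, 1-11
Minterm coverage:
  m0 ⊆ 0--0,0-0-
  m2 ⊆ 0--0 [E]
  m5 ⊆ -1-1,-10-,0-0-,01--
  m6 ⊆ 0--0,01--
  m7 ⊆ -1-1,01--
  m11 ⊆ 1-11 [E]
  m15 ⊆ -1-1,1-11
E = {0--0, 1-11}

NO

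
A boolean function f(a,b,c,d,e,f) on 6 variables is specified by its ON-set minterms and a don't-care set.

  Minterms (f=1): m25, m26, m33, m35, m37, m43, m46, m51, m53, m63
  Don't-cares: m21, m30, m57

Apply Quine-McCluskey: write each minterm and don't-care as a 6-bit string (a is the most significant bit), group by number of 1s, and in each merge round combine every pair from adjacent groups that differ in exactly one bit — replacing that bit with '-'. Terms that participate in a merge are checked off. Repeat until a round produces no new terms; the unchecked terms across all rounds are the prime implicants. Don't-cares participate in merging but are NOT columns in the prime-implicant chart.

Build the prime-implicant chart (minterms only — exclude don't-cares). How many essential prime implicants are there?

[col 0] 010101*, 011001*, 011010*, 011110*, 100001*, 100011*, 100101*, 101011*, 101110, 110011*, 110101*, 111001*, 111111
[col 1] -10101, -11001, 011-10, 1-0011, 1-0101, 10-011, 100-01, 1000-1
Prime implicants: -10101, -11001, 011-10, 1-0011, 1-0101, 10-011, 100-01, 1000-1, 101110, 111111
PI chart (minterm → PIs covering it):
  25 | -11001  (sole → essential)
  26 | 011-10  (sole → essential)
  33 | 100-01,1000-1
  35 | 1-0011,10-011,1000-1
  37 | 1-0101,100-01
  43 | 10-011  (sole → essential)
  46 | 101110  (sole → essential)
  51 | 1-0011  (sole → essential)
  53 | -10101,1-0101
  63 | 111111  (sole → essential)
Essential prime implicants: -11001, 011-10, 1-0011, 10-011, 101110, 111111

6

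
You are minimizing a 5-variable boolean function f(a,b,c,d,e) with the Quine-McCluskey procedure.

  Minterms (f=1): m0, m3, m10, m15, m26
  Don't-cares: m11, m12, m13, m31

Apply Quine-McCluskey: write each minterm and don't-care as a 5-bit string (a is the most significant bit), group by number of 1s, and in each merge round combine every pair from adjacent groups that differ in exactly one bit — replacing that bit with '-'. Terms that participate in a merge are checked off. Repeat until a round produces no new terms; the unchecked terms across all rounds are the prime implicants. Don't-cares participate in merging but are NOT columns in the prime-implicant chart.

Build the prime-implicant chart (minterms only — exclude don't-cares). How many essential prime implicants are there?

3

[col 0] 00000, 00011*, 01010*, 01011*, 01100*, 01101*, 01111*, 11010*, 11111*
[col 1] -1010, -1111, 0-011, 01-11, 0101-, 011-1, 0110-
Prime implicants: -1010, -1111, 0-011, 00000, 01-11, 0101-, 011-1, 0110-
PI chart (minterm → PIs covering it):
  0 | 00000  (sole → essential)
  3 | 0-011  (sole → essential)
  10 | -1010,0101-
  15 | -1111,01-11,011-1
  26 | -1010  (sole → essential)
Essential prime implicants: -1010, 0-011, 00000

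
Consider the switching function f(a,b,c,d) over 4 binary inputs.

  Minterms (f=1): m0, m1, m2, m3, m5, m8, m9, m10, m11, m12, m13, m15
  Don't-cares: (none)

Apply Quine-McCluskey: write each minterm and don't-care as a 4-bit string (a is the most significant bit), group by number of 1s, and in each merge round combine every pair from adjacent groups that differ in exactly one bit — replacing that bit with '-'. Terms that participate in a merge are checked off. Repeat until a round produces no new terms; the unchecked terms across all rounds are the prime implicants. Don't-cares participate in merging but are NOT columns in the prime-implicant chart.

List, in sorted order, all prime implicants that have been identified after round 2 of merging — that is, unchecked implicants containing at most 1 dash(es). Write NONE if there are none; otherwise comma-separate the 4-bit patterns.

NONE

Round 0: 0000✓ 0001✓ 0010✓ 0011✓ 0101✓ 1000✓ 1001✓ 1010✓ 1011✓ 1100✓ 1101✓ 1111✓
Round 1: -000✓ -001✓ -010✓ -011✓ -101✓ 0-01✓ 00-0✓ 00-1✓ 000-✓ 001-✓ 1-00✓ 1-01✓ 1-11✓ 10-0✓ 10-1✓ 100-✓ 101-✓ 11-1✓ 110-✓
Round 2: --01 -0-0✓ -0-1✓ -00-✓ -01-✓ 00--✓ 1--1 1-0- 10--✓
Round 3: -0--
PIs = {--01, -0--, 1--1, 1-0-}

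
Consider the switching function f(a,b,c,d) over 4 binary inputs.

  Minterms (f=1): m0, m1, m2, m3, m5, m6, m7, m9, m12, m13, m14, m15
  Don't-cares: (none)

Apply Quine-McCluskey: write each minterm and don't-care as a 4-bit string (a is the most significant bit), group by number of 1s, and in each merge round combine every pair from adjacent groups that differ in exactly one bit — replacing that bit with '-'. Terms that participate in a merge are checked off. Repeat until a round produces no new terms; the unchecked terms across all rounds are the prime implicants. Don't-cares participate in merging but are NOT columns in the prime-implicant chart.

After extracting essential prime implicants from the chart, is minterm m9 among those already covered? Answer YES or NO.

YES

[col 0] 0000*, 0001*, 0010*, 0011*, 0101*, 0110*, 0111*, 1001*, 1100*, 1101*, 1110*, 1111*
[col 1] -001*, -101*, -110*, -111*, 0-01*, 0-10*, 0-11*, 00-0*, 00-1*, 000-*, 001-*, 01-1*, 011-*, 1-01*, 11-0*, 11-1*, 110-*, 111-*
[col 2] --01, -1-1, -11-, 0--1, 0-1-, 00--, 11--
Prime implicants: --01, -1-1, -11-, 0--1, 0-1-, 00--, 11--
PI chart (minterm → PIs covering it):
  0 | 00--  (sole → essential)
  1 | --01,0--1,00--
  2 | 0-1-,00--
  3 | 0--1,0-1-,00--
  5 | --01,-1-1,0--1
  6 | -11-,0-1-
  7 | -1-1,-11-,0--1,0-1-
  9 | --01  (sole → essential)
  12 | 11--  (sole → essential)
  13 | --01,-1-1,11--
  14 | -11-,11--
  15 | -1-1,-11-,11--
Essential prime implicants: --01, 00--, 11--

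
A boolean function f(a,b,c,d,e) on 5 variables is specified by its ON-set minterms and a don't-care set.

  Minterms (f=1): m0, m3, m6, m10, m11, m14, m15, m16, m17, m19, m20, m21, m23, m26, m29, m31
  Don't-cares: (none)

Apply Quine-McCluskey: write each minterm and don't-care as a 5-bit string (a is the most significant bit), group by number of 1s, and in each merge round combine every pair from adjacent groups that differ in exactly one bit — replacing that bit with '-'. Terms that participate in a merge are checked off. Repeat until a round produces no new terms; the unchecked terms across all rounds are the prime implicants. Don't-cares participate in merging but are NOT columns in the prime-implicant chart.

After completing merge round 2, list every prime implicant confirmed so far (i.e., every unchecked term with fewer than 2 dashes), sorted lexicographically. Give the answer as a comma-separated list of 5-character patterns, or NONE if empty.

[col 0] 00000*, 00011*, 00110*, 01010*, 01011*, 01110*, 01111*, 10000*, 10001*, 10011*, 10100*, 10101*, 10111*, 11010*, 11101*, 11111*
[col 1] -0000, -0011, -1010, -1111, 0-011, 0-110, 01-10*, 01-11*, 0101-*, 0111-*, 1-101*, 1-111*, 10-00*, 10-01*, 10-11*, 100-1*, 1000-*, 101-1*, 1010-*, 111-1*
[col 2] 01-1-, 1-1-1, 10--1, 10-0-
Prime implicants: -0000, -0011, -1010, -1111, 0-011, 0-110, 01-1-, 1-1-1, 10--1, 10-0-

-0000, -0011, -1010, -1111, 0-011, 0-110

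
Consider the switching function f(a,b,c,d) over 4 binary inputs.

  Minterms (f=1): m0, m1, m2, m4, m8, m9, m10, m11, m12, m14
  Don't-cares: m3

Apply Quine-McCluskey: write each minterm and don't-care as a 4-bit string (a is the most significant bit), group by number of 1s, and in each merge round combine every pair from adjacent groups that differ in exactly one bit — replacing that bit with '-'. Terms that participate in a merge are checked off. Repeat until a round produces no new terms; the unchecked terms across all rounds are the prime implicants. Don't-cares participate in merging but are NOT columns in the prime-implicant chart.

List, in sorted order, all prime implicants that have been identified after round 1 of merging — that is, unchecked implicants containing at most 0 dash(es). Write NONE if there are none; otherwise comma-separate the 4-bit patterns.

NONE

[col 0] 0000*, 0001*, 0010*, 0011*, 0100*, 1000*, 1001*, 1010*, 1011*, 1100*, 1110*
[col 1] -000*, -001*, -010*, -011*, -100*, 0-00*, 00-0*, 00-1*, 000-*, 001-*, 1-00*, 1-10*, 10-0*, 10-1*, 100-*, 101-*, 11-0*
[col 2] --00, -0-0*, -0-1*, -00-*, -01-*, 00--*, 1--0, 10--*
[col 3] -0--
Prime implicants: --00, -0--, 1--0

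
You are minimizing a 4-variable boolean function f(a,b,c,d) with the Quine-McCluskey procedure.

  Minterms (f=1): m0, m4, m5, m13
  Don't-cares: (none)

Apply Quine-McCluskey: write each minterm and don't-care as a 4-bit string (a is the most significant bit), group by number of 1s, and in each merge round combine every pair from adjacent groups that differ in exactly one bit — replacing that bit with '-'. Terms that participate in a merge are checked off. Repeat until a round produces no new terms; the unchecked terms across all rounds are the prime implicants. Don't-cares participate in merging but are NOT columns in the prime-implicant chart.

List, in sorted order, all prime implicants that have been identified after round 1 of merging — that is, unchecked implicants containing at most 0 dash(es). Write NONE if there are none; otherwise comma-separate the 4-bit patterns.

NONE

size-2^0 implicants → 0000(✓)  0100(✓)  0101(✓)  1101(✓)
size-2^1 implicants → -101  0-00  010-
Unchecked terms (primes): -101, 0-00, 010-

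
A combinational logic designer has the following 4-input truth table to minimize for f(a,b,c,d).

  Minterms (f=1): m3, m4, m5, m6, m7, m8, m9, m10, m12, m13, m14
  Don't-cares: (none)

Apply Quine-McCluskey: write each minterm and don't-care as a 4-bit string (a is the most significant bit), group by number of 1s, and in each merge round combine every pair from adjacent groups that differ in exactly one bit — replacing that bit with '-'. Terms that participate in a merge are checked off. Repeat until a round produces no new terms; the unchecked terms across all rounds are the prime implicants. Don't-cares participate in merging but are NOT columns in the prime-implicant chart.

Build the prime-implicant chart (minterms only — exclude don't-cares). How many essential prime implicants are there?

size-2^0 implicants → 0011(✓)  0100(✓)  0101(✓)  0110(✓)  0111(✓)  1000(✓)  1001(✓)  1010(✓)  1100(✓)  1101(✓)  1110(✓)
size-2^1 implicants → -100(✓)  -101(✓)  -110(✓)  0-11  01-0(✓)  01-1(✓)  010-(✓)  011-(✓)  1-00(✓)  1-01(✓)  1-10(✓)  10-0(✓)  100-(✓)  11-0(✓)  110-(✓)
size-2^2 implicants → -1-0  -10-  01--  1--0  1-0-
Unchecked terms (primes): -1-0, -10-, 0-11, 01--, 1--0, 1-0-
Minterm coverage:
  m3 ⊆ 0-11 [E]
  m4 ⊆ -1-0,-10-,01--
  m5 ⊆ -10-,01--
  m6 ⊆ -1-0,01--
  m7 ⊆ 0-11,01--
  m8 ⊆ 1--0,1-0-
  m9 ⊆ 1-0- [E]
  m10 ⊆ 1--0 [E]
  m12 ⊆ -1-0,-10-,1--0,1-0-
  m13 ⊆ -10-,1-0-
  m14 ⊆ -1-0,1--0
E = {0-11, 1--0, 1-0-}

3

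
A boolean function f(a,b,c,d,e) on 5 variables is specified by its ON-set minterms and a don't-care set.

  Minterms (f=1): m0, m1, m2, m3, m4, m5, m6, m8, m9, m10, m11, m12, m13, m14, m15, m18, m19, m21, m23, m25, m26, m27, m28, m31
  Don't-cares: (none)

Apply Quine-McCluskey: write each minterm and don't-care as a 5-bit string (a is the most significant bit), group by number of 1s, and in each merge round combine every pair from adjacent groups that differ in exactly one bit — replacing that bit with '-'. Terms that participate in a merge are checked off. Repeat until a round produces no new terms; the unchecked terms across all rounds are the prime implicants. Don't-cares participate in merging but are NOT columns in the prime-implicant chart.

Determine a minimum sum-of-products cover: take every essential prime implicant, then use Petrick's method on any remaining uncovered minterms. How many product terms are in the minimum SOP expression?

7

[col 0] 00000*, 00001*, 00010*, 00011*, 00100*, 00101*, 00110*, 01000*, 01001*, 01010*, 01011*, 01100*, 01101*, 01110*, 01111*, 10010*, 10011*, 10101*, 10111*, 11001*, 11010*, 11011*, 11100*, 11111*
[col 1] -0010*, -0011*, -0101, -1001*, -1010*, -1011*, -1100, -1111*, 0-000*, 0-001*, 0-010*, 0-011*, 0-100*, 0-101*, 0-110*, 00-00*, 00-01*, 00-10*, 000-0*, 000-1*, 0000-*, 0001-*, 001-0*, 0010-*, 01-00*, 01-01*, 01-10*, 01-11*, 010-0*, 010-1*, 0100-*, 0101-*, 011-0*, 011-1*, 0110-*, 0111-*, 1-010*, 1-011*, 1-111*, 10-11*, 1001-*, 101-1, 11-11*, 110-1*, 1101-*
[col 2] --010*, --011*, -001-*, -1-11, -10-1, -101-*, 0--00*, 0--01*, 0--10*, 0-0-0*, 0-0-1*, 0-00-*, 0-01-*, 0-1-0*, 0-10-*, 00--0*, 00-0-*, 000--*, 01--0*, 01--1*, 01-0-*, 01-1-*, 010--*, 011--*, 1--11, 1-01-*
[col 3] --01-, 0---0, 0--0-, 0-0--, 01---
Prime implicants: --01-, -0101, -1-11, -10-1, -1100, 0---0, 0--0-, 0-0--, 01---, 1--11, 101-1
PI chart (minterm → PIs covering it):
  0 | 0---0,0--0-,0-0--
  1 | 0--0-,0-0--
  2 | --01-,0---0,0-0--
  3 | --01-,0-0--
  4 | 0---0,0--0-
  5 | -0101,0--0-
  6 | 0---0  (sole → essential)
  8 | 0---0,0--0-,0-0--,01---
  9 | -10-1,0--0-,0-0--,01---
  10 | --01-,0---0,0-0--,01---
  11 | --01-,-1-11,-10-1,0-0--,01---
  12 | -1100,0---0,0--0-,01---
  13 | 0--0-,01---
  14 | 0---0,01---
  15 | -1-11,01---
  18 | --01-  (sole → essential)
  19 | --01-,1--11
  21 | -0101,101-1
  23 | 1--11,101-1
  25 | -10-1  (sole → essential)
  26 | --01-  (sole → essential)
  27 | --01-,-1-11,-10-1,1--11
  28 | -1100  (sole → essential)
  31 | -1-11,1--11
Essential prime implicants: --01-, -10-1, -1100, 0---0
Petrick residual → -1-11, 0--0-, 101-1
Minimum SOP uses 7 PIs: c'd + bde + bc'e + bcd'e' + a'e' + a'd' + ab'ce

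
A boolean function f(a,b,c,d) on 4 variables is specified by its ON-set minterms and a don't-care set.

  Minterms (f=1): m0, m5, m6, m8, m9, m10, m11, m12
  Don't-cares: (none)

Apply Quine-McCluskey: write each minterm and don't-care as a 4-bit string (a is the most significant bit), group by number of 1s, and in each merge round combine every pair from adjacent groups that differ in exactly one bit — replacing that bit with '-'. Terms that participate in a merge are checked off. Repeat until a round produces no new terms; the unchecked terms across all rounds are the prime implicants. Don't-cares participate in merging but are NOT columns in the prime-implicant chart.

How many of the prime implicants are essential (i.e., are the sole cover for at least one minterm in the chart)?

Round 0: 0000✓ 0101 0110 1000✓ 1001✓ 1010✓ 1011✓ 1100✓
Round 1: -000 1-00 10-0✓ 10-1✓ 100-✓ 101-✓
Round 2: 10--
PIs = {-000, 0101, 0110, 1-00, 10--}
Coverage chart:
  m0: -000 ←essential
  m5: 0101 ←essential
  m6: 0110 ←essential
  m8: -000,1-00,10--
  m9: 10-- ←essential
  m10: 10-- ←essential
  m11: 10-- ←essential
  m12: 1-00 ←essential
Essential: -000, 0101, 0110, 1-00, 10--

5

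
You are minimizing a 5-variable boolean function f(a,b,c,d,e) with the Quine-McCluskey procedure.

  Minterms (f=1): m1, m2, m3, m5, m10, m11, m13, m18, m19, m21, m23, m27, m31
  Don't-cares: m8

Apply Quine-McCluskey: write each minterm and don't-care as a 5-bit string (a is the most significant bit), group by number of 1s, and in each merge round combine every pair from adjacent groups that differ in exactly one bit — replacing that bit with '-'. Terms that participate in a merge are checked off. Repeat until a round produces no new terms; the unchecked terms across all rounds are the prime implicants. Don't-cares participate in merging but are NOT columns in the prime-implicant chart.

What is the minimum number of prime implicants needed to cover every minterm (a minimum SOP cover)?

6

Round 0: 00001✓ 00010✓ 00011✓ 00101✓ 01000✓ 01010✓ 01011✓ 01101✓ 10010✓ 10011✓ 10101✓ 10111✓ 11011✓ 11111✓
Round 1: -0010✓ -0011✓ -0101 -1011✓ 0-010✓ 0-011✓ 0-101 00-01 000-1 0001-✓ 010-0 0101-✓ 1-011✓ 1-111✓ 10-11✓ 1001-✓ 101-1 11-11✓
Round 2: --011 -001- 0-01- 1--11
PIs = {--011, -001-, -0101, 0-01-, 0-101, 00-01, 000-1, 010-0, 1--11, 101-1}
Coverage chart:
  m1: 00-01,000-1
  m2: -001-,0-01-
  m3: --011,-001-,0-01-,000-1
  m5: -0101,0-101,00-01
  m10: 0-01-,010-0
  m11: --011,0-01-
  m13: 0-101 ←essential
  m18: -001- ←essential
  m19: --011,-001-,1--11
  m21: -0101,101-1
  m23: 1--11,101-1
  m27: --011,1--11
  m31: 1--11 ←essential
Essential: -001-, 0-101, 1--11
Petrick residual → -0101, 0-01-, 00-01
Min cover (6 terms): b'c'd + b'cd'e + a'c'd + a'cd'e + a'b'd'e + ade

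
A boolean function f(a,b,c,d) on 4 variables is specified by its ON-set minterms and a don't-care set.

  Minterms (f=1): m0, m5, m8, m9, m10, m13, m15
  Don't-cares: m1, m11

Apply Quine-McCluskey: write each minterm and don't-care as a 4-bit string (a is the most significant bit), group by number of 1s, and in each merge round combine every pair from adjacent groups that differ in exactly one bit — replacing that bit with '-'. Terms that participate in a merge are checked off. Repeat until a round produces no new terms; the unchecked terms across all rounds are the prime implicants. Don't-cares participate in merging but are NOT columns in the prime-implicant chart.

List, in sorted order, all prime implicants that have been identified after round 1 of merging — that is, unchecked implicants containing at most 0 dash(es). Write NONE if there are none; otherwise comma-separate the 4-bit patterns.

NONE

[col 0] 0000*, 0001*, 0101*, 1000*, 1001*, 1010*, 1011*, 1101*, 1111*
[col 1] -000*, -001*, -101*, 0-01*, 000-*, 1-01*, 1-11*, 10-0*, 10-1*, 100-*, 101-*, 11-1*
[col 2] --01, -00-, 1--1, 10--
Prime implicants: --01, -00-, 1--1, 10--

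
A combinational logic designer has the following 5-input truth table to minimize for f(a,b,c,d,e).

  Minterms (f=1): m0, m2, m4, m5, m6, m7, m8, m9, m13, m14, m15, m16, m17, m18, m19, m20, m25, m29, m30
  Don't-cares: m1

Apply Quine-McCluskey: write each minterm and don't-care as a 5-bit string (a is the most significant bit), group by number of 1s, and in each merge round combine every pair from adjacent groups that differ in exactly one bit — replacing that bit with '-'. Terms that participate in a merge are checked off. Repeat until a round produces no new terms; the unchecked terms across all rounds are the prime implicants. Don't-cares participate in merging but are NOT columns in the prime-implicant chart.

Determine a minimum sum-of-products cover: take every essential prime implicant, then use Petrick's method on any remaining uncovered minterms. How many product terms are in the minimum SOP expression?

[col 0] 00000*, 00001*, 00010*, 00100*, 00101*, 00110*, 00111*, 01000*, 01001*, 01101*, 01110*, 01111*, 10000*, 10001*, 10010*, 10011*, 10100*, 11001*, 11101*, 11110*
[col 1] -0000*, -0001*, -0010*, -0100*, -1001*, -1101*, -1110, 0-000*, 0-001*, 0-101*, 0-110*, 0-111*, 00-00*, 00-01*, 00-10*, 000-0*, 0000-*, 001-0*, 001-1*, 0010-*, 0011-*, 01-01*, 0100-*, 011-1*, 0111-*, 1-001*, 10-00*, 100-0*, 100-1*, 1000-*, 1001-*, 11-01*
[col 2] --001, -0-00, -00-0, -000-, -1-01, 0--01, 0-00-, 0-1-1, 0-11-, 00--0, 00-0-, 001--, 100--
Prime implicants: --001, -0-00, -00-0, -000-, -1-01, -1110, 0--01, 0-00-, 0-1-1, 0-11-, 00--0, 00-0-, 001--, 100--
PI chart (minterm → PIs covering it):
  0 | -0-00,-00-0,-000-,0-00-,00--0,00-0-
  2 | -00-0,00--0
  4 | -0-00,00--0,00-0-,001--
  5 | 0--01,0-1-1,00-0-,001--
  6 | 0-11-,00--0,001--
  7 | 0-1-1,0-11-,001--
  8 | 0-00-  (sole → essential)
  9 | --001,-1-01,0--01,0-00-
  13 | -1-01,0--01,0-1-1
  14 | -1110,0-11-
  15 | 0-1-1,0-11-
  16 | -0-00,-00-0,-000-,100--
  17 | --001,-000-,100--
  18 | -00-0,100--
  19 | 100--  (sole → essential)
  20 | -0-00  (sole → essential)
  25 | --001,-1-01
  29 | -1-01  (sole → essential)
  30 | -1110  (sole → essential)
Essential prime implicants: -0-00, -1-01, -1110, 0-00-, 100--
Petrick residual → 0-1-1, 00--0
Minimum SOP uses 7 PIs: b'd'e' + bd'e + bcde' + a'c'd' + a'ce + a'b'e' + ab'c'

7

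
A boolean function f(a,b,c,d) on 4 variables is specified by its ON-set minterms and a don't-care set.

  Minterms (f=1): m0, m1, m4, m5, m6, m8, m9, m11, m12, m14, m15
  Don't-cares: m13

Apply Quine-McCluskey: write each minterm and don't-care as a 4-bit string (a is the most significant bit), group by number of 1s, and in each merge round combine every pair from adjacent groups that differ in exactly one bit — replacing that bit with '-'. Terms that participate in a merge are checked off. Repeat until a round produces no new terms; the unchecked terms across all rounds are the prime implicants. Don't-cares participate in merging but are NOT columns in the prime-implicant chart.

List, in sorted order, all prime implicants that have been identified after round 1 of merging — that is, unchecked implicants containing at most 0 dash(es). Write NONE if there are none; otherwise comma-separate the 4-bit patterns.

NONE

[col 0] 0000*, 0001*, 0100*, 0101*, 0110*, 1000*, 1001*, 1011*, 1100*, 1101*, 1110*, 1111*
[col 1] -000*, -001*, -100*, -101*, -110*, 0-00*, 0-01*, 000-*, 01-0*, 010-*, 1-00*, 1-01*, 1-11*, 10-1*, 100-*, 11-0*, 11-1*, 110-*, 111-*
[col 2] --00*, --01*, -00-*, -1-0, -10-*, 0-0-*, 1--1, 1-0-*, 11--
[col 3] --0-
Prime implicants: --0-, -1-0, 1--1, 11--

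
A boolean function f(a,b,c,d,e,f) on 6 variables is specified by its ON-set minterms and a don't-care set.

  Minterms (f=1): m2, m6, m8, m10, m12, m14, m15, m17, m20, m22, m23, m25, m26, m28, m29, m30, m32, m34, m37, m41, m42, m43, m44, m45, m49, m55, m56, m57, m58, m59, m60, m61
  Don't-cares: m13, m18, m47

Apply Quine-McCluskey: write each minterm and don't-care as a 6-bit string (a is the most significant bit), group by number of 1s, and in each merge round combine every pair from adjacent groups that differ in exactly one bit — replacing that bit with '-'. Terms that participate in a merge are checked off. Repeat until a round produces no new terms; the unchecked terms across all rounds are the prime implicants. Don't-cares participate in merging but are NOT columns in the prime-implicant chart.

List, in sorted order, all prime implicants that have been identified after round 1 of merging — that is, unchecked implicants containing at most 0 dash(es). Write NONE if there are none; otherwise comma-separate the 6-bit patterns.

NONE

Round 0: 000010✓ 000110✓ 001000✓ 001010✓ 001100✓ 001101✓ 001110✓ 001111✓ 010001✓ 010010✓ 010100✓ 010110✓ 010111✓ 011001✓ 011010✓ 011100✓ 011101✓ 011110✓ 100000✓ 100010✓ 100101✓ 101001✓ 101010✓ 101011✓ 101100✓ 101101✓ 101111✓ 110001✓ 110111✓ 111000✓ 111001✓ 111010✓ 111011✓ 111100✓ 111101✓
Round 1: -00010✓ -01010✓ -01100✓ -01101✓ -01111✓ -10001✓ -10111 -11001✓ -11010✓ -11100✓ -11101✓ 0-0010✓ 0-0110✓ 0-1010✓ 0-1100✓ 0-1101✓ 0-1110✓ 00-010✓ 00-110✓ 000-10✓ 001-00✓ 001-10✓ 0010-0✓ 0011-0✓ 0011-1✓ 00110-✓ 00111-✓ 01-001✓ 01-010✓ 01-100✓ 01-110✓ 010-10✓ 0101-0✓ 01011- 011-01✓ 011-10✓ 0111-0✓ 01110-✓ 1-1001✓ 1-1010✓ 1-1011✓ 1-1100✓ 1-1101✓ 10-010✓ 10-101 1000-0 101-01✓ 101-11✓ 1010-1✓ 10101-✓ 1011-1✓ 10110-✓ 11-001✓ 111-00✓ 111-01✓ 1110-0✓ 1110-1✓ 11100-✓ 11101-✓ 11110-✓
Round 2: --1010 --1100✓ --1101✓ -0-010 -011-1 -0110-✓ -1-001 -11-01 -1110-✓ 0--010✓ 0--110✓ 0-0-10✓ 0-1-10✓ 0-11-0 0-110-✓ 00--10✓ 001--0 0011-- 01--10✓ 01-1-0 1-1-01 1-10-1 1-101- 1-110-✓ 101--1 111-0- 1110--
Round 3: --110- 0---10
PIs = {--1010, --110-, -0-010, -011-1, -1-001, -10111, -11-01, 0---10, 0-11-0, 001--0, 0011--, 01-1-0, 01011-, 1-1-01, 1-10-1, 1-101-, 10-101, 1000-0, 101--1, 111-0-, 1110--}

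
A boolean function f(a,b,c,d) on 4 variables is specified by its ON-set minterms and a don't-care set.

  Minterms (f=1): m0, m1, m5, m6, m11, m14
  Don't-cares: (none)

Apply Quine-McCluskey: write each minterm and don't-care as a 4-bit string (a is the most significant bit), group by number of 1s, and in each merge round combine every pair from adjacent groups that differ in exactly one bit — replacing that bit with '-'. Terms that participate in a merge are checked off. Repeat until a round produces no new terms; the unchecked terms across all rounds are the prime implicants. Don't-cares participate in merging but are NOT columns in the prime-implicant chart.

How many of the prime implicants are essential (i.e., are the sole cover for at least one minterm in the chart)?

Round 0: 0000✓ 0001✓ 0101✓ 0110✓ 1011 1110✓
Round 1: -110 0-01 000-
PIs = {-110, 0-01, 000-, 1011}
Coverage chart:
  m0: 000- ←essential
  m1: 0-01,000-
  m5: 0-01 ←essential
  m6: -110 ←essential
  m11: 1011 ←essential
  m14: -110 ←essential
Essential: -110, 0-01, 000-, 1011

4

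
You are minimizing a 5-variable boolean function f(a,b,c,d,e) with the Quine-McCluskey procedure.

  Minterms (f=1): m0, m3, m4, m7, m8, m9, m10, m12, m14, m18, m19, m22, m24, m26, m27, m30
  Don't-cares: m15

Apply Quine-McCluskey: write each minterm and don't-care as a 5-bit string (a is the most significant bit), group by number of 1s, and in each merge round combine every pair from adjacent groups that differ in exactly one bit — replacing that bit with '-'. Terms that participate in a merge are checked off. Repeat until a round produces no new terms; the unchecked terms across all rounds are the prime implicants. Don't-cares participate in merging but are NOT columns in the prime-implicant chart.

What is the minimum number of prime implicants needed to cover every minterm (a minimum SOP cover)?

7

size-2^0 implicants → 00000(✓)  00011(✓)  00100(✓)  00111(✓)  01000(✓)  01001(✓)  01010(✓)  01100(✓)  01110(✓)  01111(✓)  10010(✓)  10011(✓)  10110(✓)  11000(✓)  11010(✓)  11011(✓)  11110(✓)
size-2^1 implicants → -0011  -1000(✓)  -1010(✓)  -1110(✓)  0-000(✓)  0-100(✓)  0-111  00-00(✓)  00-11  01-00(✓)  01-10(✓)  010-0(✓)  0100-  011-0(✓)  0111-  1-010(✓)  1-011(✓)  1-110(✓)  10-10(✓)  1001-(✓)  11-10(✓)  110-0(✓)  1101-(✓)
size-2^2 implicants → -1-10  -10-0  0--00  01--0  1--10  1-01-
Unchecked terms (primes): -0011, -1-10, -10-0, 0--00, 0-111, 00-11, 01--0, 0100-, 0111-, 1--10, 1-01-
Minterm coverage:
  m0 ⊆ 0--00 [E]
  m3 ⊆ -0011,00-11
  m4 ⊆ 0--00 [E]
  m7 ⊆ 0-111,00-11
  m8 ⊆ -10-0,0--00,01--0,0100-
  m9 ⊆ 0100- [E]
  m10 ⊆ -1-10,-10-0,01--0
  m12 ⊆ 0--00,01--0
  m14 ⊆ -1-10,01--0,0111-
  m18 ⊆ 1--10,1-01-
  m19 ⊆ -0011,1-01-
  m22 ⊆ 1--10 [E]
  m24 ⊆ -10-0 [E]
  m26 ⊆ -1-10,-10-0,1--10,1-01-
  m27 ⊆ 1-01- [E]
  m30 ⊆ -1-10,1--10
E = {-10-0, 0--00, 0100-, 1--10, 1-01-}
Petrick residual → -1-10, 00-11
Cover = bde' + bc'e' + a'd'e' + a'b'de + a'bc'd' + ade' + ac'd  |cover|=7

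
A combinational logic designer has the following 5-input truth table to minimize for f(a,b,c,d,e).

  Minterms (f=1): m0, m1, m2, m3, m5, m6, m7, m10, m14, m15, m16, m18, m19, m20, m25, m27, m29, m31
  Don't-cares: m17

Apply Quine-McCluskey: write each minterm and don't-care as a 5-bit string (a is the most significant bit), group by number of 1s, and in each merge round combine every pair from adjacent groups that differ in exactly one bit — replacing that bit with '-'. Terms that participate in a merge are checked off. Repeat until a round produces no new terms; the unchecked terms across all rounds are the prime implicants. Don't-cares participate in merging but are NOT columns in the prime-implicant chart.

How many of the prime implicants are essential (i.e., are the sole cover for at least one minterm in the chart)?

5

size-2^0 implicants → 00000(✓)  00001(✓)  00010(✓)  00011(✓)  00101(✓)  00110(✓)  00111(✓)  01010(✓)  01110(✓)  01111(✓)  10000(✓)  10001(✓)  10010(✓)  10011(✓)  10100(✓)  11001(✓)  11011(✓)  11101(✓)  11111(✓)
size-2^1 implicants → -0000(✓)  -0001(✓)  -0010(✓)  -0011(✓)  -1111  0-010(✓)  0-110(✓)  0-111(✓)  00-01(✓)  00-10(✓)  00-11(✓)  000-0(✓)  000-1(✓)  0000-(✓)  0001-(✓)  001-1(✓)  0011-(✓)  01-10(✓)  0111-(✓)  1-001(✓)  1-011(✓)  10-00  100-0(✓)  100-1(✓)  1000-(✓)  1001-(✓)  11-01(✓)  11-11(✓)  110-1(✓)  111-1(✓)
size-2^2 implicants → -00-0(✓)  -00-1(✓)  -000-(✓)  -001-(✓)  0--10  0-11-  00--1  00-1-  000--(✓)  1-0-1  100--(✓)  11--1
size-2^3 implicants → -00--
Unchecked terms (primes): -00--, -1111, 0--10, 0-11-, 00--1, 00-1-, 1-0-1, 10-00, 11--1
Minterm coverage:
  m0 ⊆ -00-- [E]
  m1 ⊆ -00--,00--1
  m2 ⊆ -00--,0--10,00-1-
  m3 ⊆ -00--,00--1,00-1-
  m5 ⊆ 00--1 [E]
  m6 ⊆ 0--10,0-11-,00-1-
  m7 ⊆ 0-11-,00--1,00-1-
  m10 ⊆ 0--10 [E]
  m14 ⊆ 0--10,0-11-
  m15 ⊆ -1111,0-11-
  m16 ⊆ -00--,10-00
  m18 ⊆ -00-- [E]
  m19 ⊆ -00--,1-0-1
  m20 ⊆ 10-00 [E]
  m25 ⊆ 1-0-1,11--1
  m27 ⊆ 1-0-1,11--1
  m29 ⊆ 11--1 [E]
  m31 ⊆ -1111,11--1
E = {-00--, 0--10, 00--1, 10-00, 11--1}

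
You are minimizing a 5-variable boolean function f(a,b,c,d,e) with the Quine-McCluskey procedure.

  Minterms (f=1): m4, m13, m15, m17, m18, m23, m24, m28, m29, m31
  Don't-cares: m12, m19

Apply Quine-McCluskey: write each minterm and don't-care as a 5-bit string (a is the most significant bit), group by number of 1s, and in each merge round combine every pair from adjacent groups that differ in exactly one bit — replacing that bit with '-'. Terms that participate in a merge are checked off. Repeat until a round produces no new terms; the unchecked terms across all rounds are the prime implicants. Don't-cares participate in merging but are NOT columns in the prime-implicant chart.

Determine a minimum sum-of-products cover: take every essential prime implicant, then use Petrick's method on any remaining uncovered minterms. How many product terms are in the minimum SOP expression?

size-2^0 implicants → 00100(✓)  01100(✓)  01101(✓)  01111(✓)  10001(✓)  10010(✓)  10011(✓)  10111(✓)  11000(✓)  11100(✓)  11101(✓)  11111(✓)
size-2^1 implicants → -1100(✓)  -1101(✓)  -1111(✓)  0-100  011-1(✓)  0110-(✓)  1-111  10-11  100-1  1001-  11-00  111-1(✓)  1110-(✓)
size-2^2 implicants → -11-1  -110-
Unchecked terms (primes): -11-1, -110-, 0-100, 1-111, 10-11, 100-1, 1001-, 11-00
Minterm coverage:
  m4 ⊆ 0-100 [E]
  m13 ⊆ -11-1,-110-
  m15 ⊆ -11-1 [E]
  m17 ⊆ 100-1 [E]
  m18 ⊆ 1001- [E]
  m23 ⊆ 1-111,10-11
  m24 ⊆ 11-00 [E]
  m28 ⊆ -110-,11-00
  m29 ⊆ -11-1,-110-
  m31 ⊆ -11-1,1-111
E = {-11-1, 0-100, 100-1, 1001-, 11-00}
Petrick residual → 1-111
Cover = bce + a'cd'e' + acde + ab'c'e + ab'c'd + abd'e'  |cover|=6

6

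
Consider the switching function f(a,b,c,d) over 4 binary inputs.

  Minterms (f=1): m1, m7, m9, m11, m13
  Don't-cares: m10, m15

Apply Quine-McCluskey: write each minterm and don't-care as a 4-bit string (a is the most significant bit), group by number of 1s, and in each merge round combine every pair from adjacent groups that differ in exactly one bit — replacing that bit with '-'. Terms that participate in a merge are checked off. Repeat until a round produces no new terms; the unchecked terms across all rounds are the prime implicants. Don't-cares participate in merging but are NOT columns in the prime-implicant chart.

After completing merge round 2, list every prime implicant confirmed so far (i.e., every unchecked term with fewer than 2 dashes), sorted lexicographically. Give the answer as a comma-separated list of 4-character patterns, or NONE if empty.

[col 0] 0001*, 0111*, 1001*, 1010*, 1011*, 1101*, 1111*
[col 1] -001, -111, 1-01*, 1-11*, 10-1*, 101-, 11-1*
[col 2] 1--1
Prime implicants: -001, -111, 1--1, 101-

-001, -111, 101-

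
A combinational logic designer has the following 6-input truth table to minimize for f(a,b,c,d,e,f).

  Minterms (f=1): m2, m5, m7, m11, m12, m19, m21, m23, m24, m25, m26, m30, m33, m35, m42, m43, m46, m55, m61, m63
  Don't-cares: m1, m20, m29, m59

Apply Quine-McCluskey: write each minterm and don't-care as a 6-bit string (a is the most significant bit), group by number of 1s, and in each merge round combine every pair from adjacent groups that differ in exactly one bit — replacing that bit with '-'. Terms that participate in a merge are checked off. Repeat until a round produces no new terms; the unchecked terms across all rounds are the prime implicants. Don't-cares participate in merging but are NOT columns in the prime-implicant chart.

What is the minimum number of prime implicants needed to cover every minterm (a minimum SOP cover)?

11

size-2^0 implicants → 000001(✓)  000010  000101(✓)  000111(✓)  001011(✓)  001100  010011(✓)  010100(✓)  010101(✓)  010111(✓)  011000(✓)  011001(✓)  011010(✓)  011101(✓)  011110(✓)  100001(✓)  100011(✓)  101010(✓)  101011(✓)  101110(✓)  110111(✓)  111011(✓)  111101(✓)  111111(✓)
size-2^1 implicants → -00001  -01011  -10111  -11101  0-0101(✓)  0-0111(✓)  000-01  0001-1(✓)  01-101  010-11  0101-1(✓)  01010-  011-01  011-10  0110-0  01100-  1-1011  10-011  1000-1  101-10  10101-  11-111  111-11  1111-1
size-2^2 implicants → 0-01-1
Unchecked terms (primes): -00001, -01011, -10111, -11101, 0-01-1, 000-01, 000010, 001100, 01-101, 010-11, 01010-, 011-01, 011-10, 0110-0, 01100-, 1-1011, 10-011, 1000-1, 101-10, 10101-, 11-111, 111-11, 1111-1
Minterm coverage:
  m2 ⊆ 000010 [E]
  m5 ⊆ 0-01-1,000-01
  m7 ⊆ 0-01-1 [E]
  m11 ⊆ -01011 [E]
  m12 ⊆ 001100 [E]
  m19 ⊆ 010-11 [E]
  m21 ⊆ 0-01-1,01-101,01010-
  m23 ⊆ -10111,0-01-1,010-11
  m24 ⊆ 0110-0,01100-
  m25 ⊆ 011-01,01100-
  m26 ⊆ 011-10,0110-0
  m30 ⊆ 011-10 [E]
  m33 ⊆ -00001,1000-1
  m35 ⊆ 10-011,1000-1
  m42 ⊆ 101-10,10101-
  m43 ⊆ -01011,1-1011,10-011,10101-
  m46 ⊆ 101-10 [E]
  m55 ⊆ -10111,11-111
  m61 ⊆ -11101,1111-1
  m63 ⊆ 11-111,111-11,1111-1
E = {-01011, 0-01-1, 000010, 001100, 010-11, 011-10, 101-10}
Petrick residual → -10111, 01100-, 1000-1, 1111-1
Cover = b'cd'ef + bc'def + a'c'df + a'b'c'd'ef' + a'b'cde'f' + a'bc'ef + a'bcef' + a'bcd'e' + ab'c'd'f + ab'cef' + abcdf  |cover|=11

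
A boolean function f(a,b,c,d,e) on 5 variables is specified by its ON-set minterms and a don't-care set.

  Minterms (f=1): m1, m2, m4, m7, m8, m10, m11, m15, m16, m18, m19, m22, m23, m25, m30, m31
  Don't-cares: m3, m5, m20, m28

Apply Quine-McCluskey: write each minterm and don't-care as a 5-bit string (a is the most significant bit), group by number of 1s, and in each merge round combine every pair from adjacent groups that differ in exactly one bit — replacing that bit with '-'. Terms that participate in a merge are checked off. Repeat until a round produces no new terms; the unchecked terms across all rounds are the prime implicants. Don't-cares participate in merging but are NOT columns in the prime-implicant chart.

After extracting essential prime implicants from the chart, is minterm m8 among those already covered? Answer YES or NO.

YES

size-2^0 implicants → 00001(✓)  00010(✓)  00011(✓)  00100(✓)  00101(✓)  00111(✓)  01000(✓)  01010(✓)  01011(✓)  01111(✓)  10000(✓)  10010(✓)  10011(✓)  10100(✓)  10110(✓)  10111(✓)  11001  11100(✓)  11110(✓)  11111(✓)
size-2^1 implicants → -0010(✓)  -0011(✓)  -0100  -0111(✓)  -1111(✓)  0-010(✓)  0-011(✓)  0-111(✓)  00-01(✓)  00-11(✓)  000-1(✓)  0001-(✓)  001-1(✓)  0010-  01-11(✓)  010-0  0101-(✓)  1-100(✓)  1-110(✓)  1-111(✓)  10-00(✓)  10-10(✓)  10-11(✓)  100-0(✓)  1001-(✓)  101-0(✓)  1011-(✓)  111-0(✓)  1111-(✓)
size-2^2 implicants → --111  -0-11  -001-  0--11  0-01-  00--1  1-1-0  1-11-  10--0  10-1-
Unchecked terms (primes): --111, -0-11, -001-, -0100, 0--11, 0-01-, 00--1, 0010-, 010-0, 1-1-0, 1-11-, 10--0, 10-1-, 11001
Minterm coverage:
  m1 ⊆ 00--1 [E]
  m2 ⊆ -001-,0-01-
  m4 ⊆ -0100,0010-
  m7 ⊆ --111,-0-11,0--11,00--1
  m8 ⊆ 010-0 [E]
  m10 ⊆ 0-01-,010-0
  m11 ⊆ 0--11,0-01-
  m15 ⊆ --111,0--11
  m16 ⊆ 10--0 [E]
  m18 ⊆ -001-,10--0,10-1-
  m19 ⊆ -0-11,-001-,10-1-
  m22 ⊆ 1-1-0,1-11-,10--0,10-1-
  m23 ⊆ --111,-0-11,1-11-,10-1-
  m25 ⊆ 11001 [E]
  m30 ⊆ 1-1-0,1-11-
  m31 ⊆ --111,1-11-
E = {00--1, 010-0, 10--0, 11001}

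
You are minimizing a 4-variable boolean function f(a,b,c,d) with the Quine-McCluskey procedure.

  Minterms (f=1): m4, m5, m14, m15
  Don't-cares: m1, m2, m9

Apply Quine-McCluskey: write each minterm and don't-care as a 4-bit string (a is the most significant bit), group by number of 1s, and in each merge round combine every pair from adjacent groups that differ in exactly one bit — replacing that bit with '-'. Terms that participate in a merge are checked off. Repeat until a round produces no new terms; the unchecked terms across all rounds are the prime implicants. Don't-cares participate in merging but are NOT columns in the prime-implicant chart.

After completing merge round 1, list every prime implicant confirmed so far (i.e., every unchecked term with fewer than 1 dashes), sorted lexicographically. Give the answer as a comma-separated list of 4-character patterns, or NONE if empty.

[col 0] 0001*, 0010, 0100*, 0101*, 1001*, 1110*, 1111*
[col 1] -001, 0-01, 010-, 111-
Prime implicants: -001, 0-01, 0010, 010-, 111-

0010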